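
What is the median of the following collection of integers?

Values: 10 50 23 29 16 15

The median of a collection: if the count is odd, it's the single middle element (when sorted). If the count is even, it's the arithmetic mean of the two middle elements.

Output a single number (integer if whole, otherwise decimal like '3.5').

Step 1: insert 10 -> lo=[10] (size 1, max 10) hi=[] (size 0) -> median=10
Step 2: insert 50 -> lo=[10] (size 1, max 10) hi=[50] (size 1, min 50) -> median=30
Step 3: insert 23 -> lo=[10, 23] (size 2, max 23) hi=[50] (size 1, min 50) -> median=23
Step 4: insert 29 -> lo=[10, 23] (size 2, max 23) hi=[29, 50] (size 2, min 29) -> median=26
Step 5: insert 16 -> lo=[10, 16, 23] (size 3, max 23) hi=[29, 50] (size 2, min 29) -> median=23
Step 6: insert 15 -> lo=[10, 15, 16] (size 3, max 16) hi=[23, 29, 50] (size 3, min 23) -> median=19.5

Answer: 19.5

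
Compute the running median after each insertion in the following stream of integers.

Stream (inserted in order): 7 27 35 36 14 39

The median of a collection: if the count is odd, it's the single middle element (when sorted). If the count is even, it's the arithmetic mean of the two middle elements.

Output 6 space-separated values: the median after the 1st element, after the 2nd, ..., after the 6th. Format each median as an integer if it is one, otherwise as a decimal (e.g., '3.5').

Answer: 7 17 27 31 27 31

Derivation:
Step 1: insert 7 -> lo=[7] (size 1, max 7) hi=[] (size 0) -> median=7
Step 2: insert 27 -> lo=[7] (size 1, max 7) hi=[27] (size 1, min 27) -> median=17
Step 3: insert 35 -> lo=[7, 27] (size 2, max 27) hi=[35] (size 1, min 35) -> median=27
Step 4: insert 36 -> lo=[7, 27] (size 2, max 27) hi=[35, 36] (size 2, min 35) -> median=31
Step 5: insert 14 -> lo=[7, 14, 27] (size 3, max 27) hi=[35, 36] (size 2, min 35) -> median=27
Step 6: insert 39 -> lo=[7, 14, 27] (size 3, max 27) hi=[35, 36, 39] (size 3, min 35) -> median=31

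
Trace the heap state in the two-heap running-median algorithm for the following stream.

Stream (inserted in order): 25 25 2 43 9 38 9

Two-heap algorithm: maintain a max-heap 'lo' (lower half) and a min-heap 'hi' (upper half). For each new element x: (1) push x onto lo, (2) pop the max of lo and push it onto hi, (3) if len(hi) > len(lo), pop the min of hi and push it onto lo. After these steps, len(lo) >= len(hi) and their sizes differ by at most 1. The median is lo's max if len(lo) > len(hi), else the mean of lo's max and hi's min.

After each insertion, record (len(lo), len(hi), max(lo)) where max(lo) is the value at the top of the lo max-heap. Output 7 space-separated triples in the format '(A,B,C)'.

Step 1: insert 25 -> lo=[25] hi=[] -> (len(lo)=1, len(hi)=0, max(lo)=25)
Step 2: insert 25 -> lo=[25] hi=[25] -> (len(lo)=1, len(hi)=1, max(lo)=25)
Step 3: insert 2 -> lo=[2, 25] hi=[25] -> (len(lo)=2, len(hi)=1, max(lo)=25)
Step 4: insert 43 -> lo=[2, 25] hi=[25, 43] -> (len(lo)=2, len(hi)=2, max(lo)=25)
Step 5: insert 9 -> lo=[2, 9, 25] hi=[25, 43] -> (len(lo)=3, len(hi)=2, max(lo)=25)
Step 6: insert 38 -> lo=[2, 9, 25] hi=[25, 38, 43] -> (len(lo)=3, len(hi)=3, max(lo)=25)
Step 7: insert 9 -> lo=[2, 9, 9, 25] hi=[25, 38, 43] -> (len(lo)=4, len(hi)=3, max(lo)=25)

Answer: (1,0,25) (1,1,25) (2,1,25) (2,2,25) (3,2,25) (3,3,25) (4,3,25)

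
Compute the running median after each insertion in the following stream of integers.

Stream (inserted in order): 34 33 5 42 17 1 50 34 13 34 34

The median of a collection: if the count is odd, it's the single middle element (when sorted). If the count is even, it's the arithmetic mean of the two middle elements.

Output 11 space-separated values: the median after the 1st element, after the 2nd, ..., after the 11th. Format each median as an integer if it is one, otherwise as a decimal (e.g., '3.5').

Step 1: insert 34 -> lo=[34] (size 1, max 34) hi=[] (size 0) -> median=34
Step 2: insert 33 -> lo=[33] (size 1, max 33) hi=[34] (size 1, min 34) -> median=33.5
Step 3: insert 5 -> lo=[5, 33] (size 2, max 33) hi=[34] (size 1, min 34) -> median=33
Step 4: insert 42 -> lo=[5, 33] (size 2, max 33) hi=[34, 42] (size 2, min 34) -> median=33.5
Step 5: insert 17 -> lo=[5, 17, 33] (size 3, max 33) hi=[34, 42] (size 2, min 34) -> median=33
Step 6: insert 1 -> lo=[1, 5, 17] (size 3, max 17) hi=[33, 34, 42] (size 3, min 33) -> median=25
Step 7: insert 50 -> lo=[1, 5, 17, 33] (size 4, max 33) hi=[34, 42, 50] (size 3, min 34) -> median=33
Step 8: insert 34 -> lo=[1, 5, 17, 33] (size 4, max 33) hi=[34, 34, 42, 50] (size 4, min 34) -> median=33.5
Step 9: insert 13 -> lo=[1, 5, 13, 17, 33] (size 5, max 33) hi=[34, 34, 42, 50] (size 4, min 34) -> median=33
Step 10: insert 34 -> lo=[1, 5, 13, 17, 33] (size 5, max 33) hi=[34, 34, 34, 42, 50] (size 5, min 34) -> median=33.5
Step 11: insert 34 -> lo=[1, 5, 13, 17, 33, 34] (size 6, max 34) hi=[34, 34, 34, 42, 50] (size 5, min 34) -> median=34

Answer: 34 33.5 33 33.5 33 25 33 33.5 33 33.5 34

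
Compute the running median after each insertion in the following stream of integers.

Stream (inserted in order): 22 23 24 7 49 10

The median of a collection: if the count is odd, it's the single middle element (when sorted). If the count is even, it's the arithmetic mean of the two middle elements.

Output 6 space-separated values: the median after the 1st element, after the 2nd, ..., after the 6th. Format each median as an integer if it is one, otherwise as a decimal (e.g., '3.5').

Step 1: insert 22 -> lo=[22] (size 1, max 22) hi=[] (size 0) -> median=22
Step 2: insert 23 -> lo=[22] (size 1, max 22) hi=[23] (size 1, min 23) -> median=22.5
Step 3: insert 24 -> lo=[22, 23] (size 2, max 23) hi=[24] (size 1, min 24) -> median=23
Step 4: insert 7 -> lo=[7, 22] (size 2, max 22) hi=[23, 24] (size 2, min 23) -> median=22.5
Step 5: insert 49 -> lo=[7, 22, 23] (size 3, max 23) hi=[24, 49] (size 2, min 24) -> median=23
Step 6: insert 10 -> lo=[7, 10, 22] (size 3, max 22) hi=[23, 24, 49] (size 3, min 23) -> median=22.5

Answer: 22 22.5 23 22.5 23 22.5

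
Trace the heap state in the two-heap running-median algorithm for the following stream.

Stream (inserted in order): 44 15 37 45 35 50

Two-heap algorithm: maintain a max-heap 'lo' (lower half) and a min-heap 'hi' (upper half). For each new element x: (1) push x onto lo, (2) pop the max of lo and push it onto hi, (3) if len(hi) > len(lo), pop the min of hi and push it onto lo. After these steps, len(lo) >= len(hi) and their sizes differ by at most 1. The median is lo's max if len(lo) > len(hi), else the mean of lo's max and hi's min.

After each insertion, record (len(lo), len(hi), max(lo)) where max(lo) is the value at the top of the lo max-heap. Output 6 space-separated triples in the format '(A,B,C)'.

Step 1: insert 44 -> lo=[44] hi=[] -> (len(lo)=1, len(hi)=0, max(lo)=44)
Step 2: insert 15 -> lo=[15] hi=[44] -> (len(lo)=1, len(hi)=1, max(lo)=15)
Step 3: insert 37 -> lo=[15, 37] hi=[44] -> (len(lo)=2, len(hi)=1, max(lo)=37)
Step 4: insert 45 -> lo=[15, 37] hi=[44, 45] -> (len(lo)=2, len(hi)=2, max(lo)=37)
Step 5: insert 35 -> lo=[15, 35, 37] hi=[44, 45] -> (len(lo)=3, len(hi)=2, max(lo)=37)
Step 6: insert 50 -> lo=[15, 35, 37] hi=[44, 45, 50] -> (len(lo)=3, len(hi)=3, max(lo)=37)

Answer: (1,0,44) (1,1,15) (2,1,37) (2,2,37) (3,2,37) (3,3,37)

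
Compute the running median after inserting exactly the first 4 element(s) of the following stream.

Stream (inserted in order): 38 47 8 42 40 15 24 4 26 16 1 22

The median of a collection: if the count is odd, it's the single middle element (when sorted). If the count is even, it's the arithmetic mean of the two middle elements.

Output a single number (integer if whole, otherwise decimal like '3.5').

Step 1: insert 38 -> lo=[38] (size 1, max 38) hi=[] (size 0) -> median=38
Step 2: insert 47 -> lo=[38] (size 1, max 38) hi=[47] (size 1, min 47) -> median=42.5
Step 3: insert 8 -> lo=[8, 38] (size 2, max 38) hi=[47] (size 1, min 47) -> median=38
Step 4: insert 42 -> lo=[8, 38] (size 2, max 38) hi=[42, 47] (size 2, min 42) -> median=40

Answer: 40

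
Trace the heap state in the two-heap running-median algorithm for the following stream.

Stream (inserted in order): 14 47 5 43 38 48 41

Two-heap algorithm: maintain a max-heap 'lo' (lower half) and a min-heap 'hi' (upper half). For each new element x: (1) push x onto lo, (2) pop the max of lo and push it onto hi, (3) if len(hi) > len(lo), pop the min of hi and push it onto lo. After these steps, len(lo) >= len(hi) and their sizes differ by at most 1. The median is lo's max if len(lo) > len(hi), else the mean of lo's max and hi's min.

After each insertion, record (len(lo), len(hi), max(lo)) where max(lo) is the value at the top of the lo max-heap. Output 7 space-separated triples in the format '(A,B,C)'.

Answer: (1,0,14) (1,1,14) (2,1,14) (2,2,14) (3,2,38) (3,3,38) (4,3,41)

Derivation:
Step 1: insert 14 -> lo=[14] hi=[] -> (len(lo)=1, len(hi)=0, max(lo)=14)
Step 2: insert 47 -> lo=[14] hi=[47] -> (len(lo)=1, len(hi)=1, max(lo)=14)
Step 3: insert 5 -> lo=[5, 14] hi=[47] -> (len(lo)=2, len(hi)=1, max(lo)=14)
Step 4: insert 43 -> lo=[5, 14] hi=[43, 47] -> (len(lo)=2, len(hi)=2, max(lo)=14)
Step 5: insert 38 -> lo=[5, 14, 38] hi=[43, 47] -> (len(lo)=3, len(hi)=2, max(lo)=38)
Step 6: insert 48 -> lo=[5, 14, 38] hi=[43, 47, 48] -> (len(lo)=3, len(hi)=3, max(lo)=38)
Step 7: insert 41 -> lo=[5, 14, 38, 41] hi=[43, 47, 48] -> (len(lo)=4, len(hi)=3, max(lo)=41)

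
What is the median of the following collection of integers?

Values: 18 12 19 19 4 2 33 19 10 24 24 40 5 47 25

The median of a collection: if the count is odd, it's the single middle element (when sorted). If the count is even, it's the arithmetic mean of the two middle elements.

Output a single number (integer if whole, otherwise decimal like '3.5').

Answer: 19

Derivation:
Step 1: insert 18 -> lo=[18] (size 1, max 18) hi=[] (size 0) -> median=18
Step 2: insert 12 -> lo=[12] (size 1, max 12) hi=[18] (size 1, min 18) -> median=15
Step 3: insert 19 -> lo=[12, 18] (size 2, max 18) hi=[19] (size 1, min 19) -> median=18
Step 4: insert 19 -> lo=[12, 18] (size 2, max 18) hi=[19, 19] (size 2, min 19) -> median=18.5
Step 5: insert 4 -> lo=[4, 12, 18] (size 3, max 18) hi=[19, 19] (size 2, min 19) -> median=18
Step 6: insert 2 -> lo=[2, 4, 12] (size 3, max 12) hi=[18, 19, 19] (size 3, min 18) -> median=15
Step 7: insert 33 -> lo=[2, 4, 12, 18] (size 4, max 18) hi=[19, 19, 33] (size 3, min 19) -> median=18
Step 8: insert 19 -> lo=[2, 4, 12, 18] (size 4, max 18) hi=[19, 19, 19, 33] (size 4, min 19) -> median=18.5
Step 9: insert 10 -> lo=[2, 4, 10, 12, 18] (size 5, max 18) hi=[19, 19, 19, 33] (size 4, min 19) -> median=18
Step 10: insert 24 -> lo=[2, 4, 10, 12, 18] (size 5, max 18) hi=[19, 19, 19, 24, 33] (size 5, min 19) -> median=18.5
Step 11: insert 24 -> lo=[2, 4, 10, 12, 18, 19] (size 6, max 19) hi=[19, 19, 24, 24, 33] (size 5, min 19) -> median=19
Step 12: insert 40 -> lo=[2, 4, 10, 12, 18, 19] (size 6, max 19) hi=[19, 19, 24, 24, 33, 40] (size 6, min 19) -> median=19
Step 13: insert 5 -> lo=[2, 4, 5, 10, 12, 18, 19] (size 7, max 19) hi=[19, 19, 24, 24, 33, 40] (size 6, min 19) -> median=19
Step 14: insert 47 -> lo=[2, 4, 5, 10, 12, 18, 19] (size 7, max 19) hi=[19, 19, 24, 24, 33, 40, 47] (size 7, min 19) -> median=19
Step 15: insert 25 -> lo=[2, 4, 5, 10, 12, 18, 19, 19] (size 8, max 19) hi=[19, 24, 24, 25, 33, 40, 47] (size 7, min 19) -> median=19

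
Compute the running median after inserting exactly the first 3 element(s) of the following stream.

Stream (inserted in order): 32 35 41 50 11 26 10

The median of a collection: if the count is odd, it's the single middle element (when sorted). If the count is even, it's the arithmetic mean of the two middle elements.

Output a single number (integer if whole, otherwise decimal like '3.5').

Answer: 35

Derivation:
Step 1: insert 32 -> lo=[32] (size 1, max 32) hi=[] (size 0) -> median=32
Step 2: insert 35 -> lo=[32] (size 1, max 32) hi=[35] (size 1, min 35) -> median=33.5
Step 3: insert 41 -> lo=[32, 35] (size 2, max 35) hi=[41] (size 1, min 41) -> median=35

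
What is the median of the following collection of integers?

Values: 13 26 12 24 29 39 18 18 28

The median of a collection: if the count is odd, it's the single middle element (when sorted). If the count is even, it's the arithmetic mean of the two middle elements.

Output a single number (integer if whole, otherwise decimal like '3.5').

Answer: 24

Derivation:
Step 1: insert 13 -> lo=[13] (size 1, max 13) hi=[] (size 0) -> median=13
Step 2: insert 26 -> lo=[13] (size 1, max 13) hi=[26] (size 1, min 26) -> median=19.5
Step 3: insert 12 -> lo=[12, 13] (size 2, max 13) hi=[26] (size 1, min 26) -> median=13
Step 4: insert 24 -> lo=[12, 13] (size 2, max 13) hi=[24, 26] (size 2, min 24) -> median=18.5
Step 5: insert 29 -> lo=[12, 13, 24] (size 3, max 24) hi=[26, 29] (size 2, min 26) -> median=24
Step 6: insert 39 -> lo=[12, 13, 24] (size 3, max 24) hi=[26, 29, 39] (size 3, min 26) -> median=25
Step 7: insert 18 -> lo=[12, 13, 18, 24] (size 4, max 24) hi=[26, 29, 39] (size 3, min 26) -> median=24
Step 8: insert 18 -> lo=[12, 13, 18, 18] (size 4, max 18) hi=[24, 26, 29, 39] (size 4, min 24) -> median=21
Step 9: insert 28 -> lo=[12, 13, 18, 18, 24] (size 5, max 24) hi=[26, 28, 29, 39] (size 4, min 26) -> median=24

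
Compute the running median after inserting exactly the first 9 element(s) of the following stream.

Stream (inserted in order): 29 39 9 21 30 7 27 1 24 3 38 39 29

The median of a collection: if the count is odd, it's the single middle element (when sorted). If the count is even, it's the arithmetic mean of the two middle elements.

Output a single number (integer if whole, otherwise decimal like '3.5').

Step 1: insert 29 -> lo=[29] (size 1, max 29) hi=[] (size 0) -> median=29
Step 2: insert 39 -> lo=[29] (size 1, max 29) hi=[39] (size 1, min 39) -> median=34
Step 3: insert 9 -> lo=[9, 29] (size 2, max 29) hi=[39] (size 1, min 39) -> median=29
Step 4: insert 21 -> lo=[9, 21] (size 2, max 21) hi=[29, 39] (size 2, min 29) -> median=25
Step 5: insert 30 -> lo=[9, 21, 29] (size 3, max 29) hi=[30, 39] (size 2, min 30) -> median=29
Step 6: insert 7 -> lo=[7, 9, 21] (size 3, max 21) hi=[29, 30, 39] (size 3, min 29) -> median=25
Step 7: insert 27 -> lo=[7, 9, 21, 27] (size 4, max 27) hi=[29, 30, 39] (size 3, min 29) -> median=27
Step 8: insert 1 -> lo=[1, 7, 9, 21] (size 4, max 21) hi=[27, 29, 30, 39] (size 4, min 27) -> median=24
Step 9: insert 24 -> lo=[1, 7, 9, 21, 24] (size 5, max 24) hi=[27, 29, 30, 39] (size 4, min 27) -> median=24

Answer: 24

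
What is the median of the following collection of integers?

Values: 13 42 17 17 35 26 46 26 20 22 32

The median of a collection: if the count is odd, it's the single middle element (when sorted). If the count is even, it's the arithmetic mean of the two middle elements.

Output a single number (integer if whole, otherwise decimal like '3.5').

Answer: 26

Derivation:
Step 1: insert 13 -> lo=[13] (size 1, max 13) hi=[] (size 0) -> median=13
Step 2: insert 42 -> lo=[13] (size 1, max 13) hi=[42] (size 1, min 42) -> median=27.5
Step 3: insert 17 -> lo=[13, 17] (size 2, max 17) hi=[42] (size 1, min 42) -> median=17
Step 4: insert 17 -> lo=[13, 17] (size 2, max 17) hi=[17, 42] (size 2, min 17) -> median=17
Step 5: insert 35 -> lo=[13, 17, 17] (size 3, max 17) hi=[35, 42] (size 2, min 35) -> median=17
Step 6: insert 26 -> lo=[13, 17, 17] (size 3, max 17) hi=[26, 35, 42] (size 3, min 26) -> median=21.5
Step 7: insert 46 -> lo=[13, 17, 17, 26] (size 4, max 26) hi=[35, 42, 46] (size 3, min 35) -> median=26
Step 8: insert 26 -> lo=[13, 17, 17, 26] (size 4, max 26) hi=[26, 35, 42, 46] (size 4, min 26) -> median=26
Step 9: insert 20 -> lo=[13, 17, 17, 20, 26] (size 5, max 26) hi=[26, 35, 42, 46] (size 4, min 26) -> median=26
Step 10: insert 22 -> lo=[13, 17, 17, 20, 22] (size 5, max 22) hi=[26, 26, 35, 42, 46] (size 5, min 26) -> median=24
Step 11: insert 32 -> lo=[13, 17, 17, 20, 22, 26] (size 6, max 26) hi=[26, 32, 35, 42, 46] (size 5, min 26) -> median=26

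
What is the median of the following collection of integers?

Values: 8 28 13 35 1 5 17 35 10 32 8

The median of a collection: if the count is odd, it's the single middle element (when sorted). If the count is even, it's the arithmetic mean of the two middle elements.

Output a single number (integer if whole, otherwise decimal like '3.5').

Answer: 13

Derivation:
Step 1: insert 8 -> lo=[8] (size 1, max 8) hi=[] (size 0) -> median=8
Step 2: insert 28 -> lo=[8] (size 1, max 8) hi=[28] (size 1, min 28) -> median=18
Step 3: insert 13 -> lo=[8, 13] (size 2, max 13) hi=[28] (size 1, min 28) -> median=13
Step 4: insert 35 -> lo=[8, 13] (size 2, max 13) hi=[28, 35] (size 2, min 28) -> median=20.5
Step 5: insert 1 -> lo=[1, 8, 13] (size 3, max 13) hi=[28, 35] (size 2, min 28) -> median=13
Step 6: insert 5 -> lo=[1, 5, 8] (size 3, max 8) hi=[13, 28, 35] (size 3, min 13) -> median=10.5
Step 7: insert 17 -> lo=[1, 5, 8, 13] (size 4, max 13) hi=[17, 28, 35] (size 3, min 17) -> median=13
Step 8: insert 35 -> lo=[1, 5, 8, 13] (size 4, max 13) hi=[17, 28, 35, 35] (size 4, min 17) -> median=15
Step 9: insert 10 -> lo=[1, 5, 8, 10, 13] (size 5, max 13) hi=[17, 28, 35, 35] (size 4, min 17) -> median=13
Step 10: insert 32 -> lo=[1, 5, 8, 10, 13] (size 5, max 13) hi=[17, 28, 32, 35, 35] (size 5, min 17) -> median=15
Step 11: insert 8 -> lo=[1, 5, 8, 8, 10, 13] (size 6, max 13) hi=[17, 28, 32, 35, 35] (size 5, min 17) -> median=13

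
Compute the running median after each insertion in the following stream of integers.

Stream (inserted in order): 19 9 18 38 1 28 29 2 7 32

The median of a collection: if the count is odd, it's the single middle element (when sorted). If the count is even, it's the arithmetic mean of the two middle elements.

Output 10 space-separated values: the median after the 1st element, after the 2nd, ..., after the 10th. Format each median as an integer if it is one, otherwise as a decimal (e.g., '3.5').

Answer: 19 14 18 18.5 18 18.5 19 18.5 18 18.5

Derivation:
Step 1: insert 19 -> lo=[19] (size 1, max 19) hi=[] (size 0) -> median=19
Step 2: insert 9 -> lo=[9] (size 1, max 9) hi=[19] (size 1, min 19) -> median=14
Step 3: insert 18 -> lo=[9, 18] (size 2, max 18) hi=[19] (size 1, min 19) -> median=18
Step 4: insert 38 -> lo=[9, 18] (size 2, max 18) hi=[19, 38] (size 2, min 19) -> median=18.5
Step 5: insert 1 -> lo=[1, 9, 18] (size 3, max 18) hi=[19, 38] (size 2, min 19) -> median=18
Step 6: insert 28 -> lo=[1, 9, 18] (size 3, max 18) hi=[19, 28, 38] (size 3, min 19) -> median=18.5
Step 7: insert 29 -> lo=[1, 9, 18, 19] (size 4, max 19) hi=[28, 29, 38] (size 3, min 28) -> median=19
Step 8: insert 2 -> lo=[1, 2, 9, 18] (size 4, max 18) hi=[19, 28, 29, 38] (size 4, min 19) -> median=18.5
Step 9: insert 7 -> lo=[1, 2, 7, 9, 18] (size 5, max 18) hi=[19, 28, 29, 38] (size 4, min 19) -> median=18
Step 10: insert 32 -> lo=[1, 2, 7, 9, 18] (size 5, max 18) hi=[19, 28, 29, 32, 38] (size 5, min 19) -> median=18.5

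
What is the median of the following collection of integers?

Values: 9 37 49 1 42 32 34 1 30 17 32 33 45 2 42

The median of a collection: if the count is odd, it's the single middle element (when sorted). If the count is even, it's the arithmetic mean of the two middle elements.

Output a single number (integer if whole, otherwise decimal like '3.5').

Answer: 32

Derivation:
Step 1: insert 9 -> lo=[9] (size 1, max 9) hi=[] (size 0) -> median=9
Step 2: insert 37 -> lo=[9] (size 1, max 9) hi=[37] (size 1, min 37) -> median=23
Step 3: insert 49 -> lo=[9, 37] (size 2, max 37) hi=[49] (size 1, min 49) -> median=37
Step 4: insert 1 -> lo=[1, 9] (size 2, max 9) hi=[37, 49] (size 2, min 37) -> median=23
Step 5: insert 42 -> lo=[1, 9, 37] (size 3, max 37) hi=[42, 49] (size 2, min 42) -> median=37
Step 6: insert 32 -> lo=[1, 9, 32] (size 3, max 32) hi=[37, 42, 49] (size 3, min 37) -> median=34.5
Step 7: insert 34 -> lo=[1, 9, 32, 34] (size 4, max 34) hi=[37, 42, 49] (size 3, min 37) -> median=34
Step 8: insert 1 -> lo=[1, 1, 9, 32] (size 4, max 32) hi=[34, 37, 42, 49] (size 4, min 34) -> median=33
Step 9: insert 30 -> lo=[1, 1, 9, 30, 32] (size 5, max 32) hi=[34, 37, 42, 49] (size 4, min 34) -> median=32
Step 10: insert 17 -> lo=[1, 1, 9, 17, 30] (size 5, max 30) hi=[32, 34, 37, 42, 49] (size 5, min 32) -> median=31
Step 11: insert 32 -> lo=[1, 1, 9, 17, 30, 32] (size 6, max 32) hi=[32, 34, 37, 42, 49] (size 5, min 32) -> median=32
Step 12: insert 33 -> lo=[1, 1, 9, 17, 30, 32] (size 6, max 32) hi=[32, 33, 34, 37, 42, 49] (size 6, min 32) -> median=32
Step 13: insert 45 -> lo=[1, 1, 9, 17, 30, 32, 32] (size 7, max 32) hi=[33, 34, 37, 42, 45, 49] (size 6, min 33) -> median=32
Step 14: insert 2 -> lo=[1, 1, 2, 9, 17, 30, 32] (size 7, max 32) hi=[32, 33, 34, 37, 42, 45, 49] (size 7, min 32) -> median=32
Step 15: insert 42 -> lo=[1, 1, 2, 9, 17, 30, 32, 32] (size 8, max 32) hi=[33, 34, 37, 42, 42, 45, 49] (size 7, min 33) -> median=32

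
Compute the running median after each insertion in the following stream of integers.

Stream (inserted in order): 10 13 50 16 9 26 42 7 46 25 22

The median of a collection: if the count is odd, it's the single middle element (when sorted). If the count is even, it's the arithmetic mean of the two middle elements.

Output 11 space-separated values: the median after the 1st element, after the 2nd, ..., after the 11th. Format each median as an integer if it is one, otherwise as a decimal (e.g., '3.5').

Answer: 10 11.5 13 14.5 13 14.5 16 14.5 16 20.5 22

Derivation:
Step 1: insert 10 -> lo=[10] (size 1, max 10) hi=[] (size 0) -> median=10
Step 2: insert 13 -> lo=[10] (size 1, max 10) hi=[13] (size 1, min 13) -> median=11.5
Step 3: insert 50 -> lo=[10, 13] (size 2, max 13) hi=[50] (size 1, min 50) -> median=13
Step 4: insert 16 -> lo=[10, 13] (size 2, max 13) hi=[16, 50] (size 2, min 16) -> median=14.5
Step 5: insert 9 -> lo=[9, 10, 13] (size 3, max 13) hi=[16, 50] (size 2, min 16) -> median=13
Step 6: insert 26 -> lo=[9, 10, 13] (size 3, max 13) hi=[16, 26, 50] (size 3, min 16) -> median=14.5
Step 7: insert 42 -> lo=[9, 10, 13, 16] (size 4, max 16) hi=[26, 42, 50] (size 3, min 26) -> median=16
Step 8: insert 7 -> lo=[7, 9, 10, 13] (size 4, max 13) hi=[16, 26, 42, 50] (size 4, min 16) -> median=14.5
Step 9: insert 46 -> lo=[7, 9, 10, 13, 16] (size 5, max 16) hi=[26, 42, 46, 50] (size 4, min 26) -> median=16
Step 10: insert 25 -> lo=[7, 9, 10, 13, 16] (size 5, max 16) hi=[25, 26, 42, 46, 50] (size 5, min 25) -> median=20.5
Step 11: insert 22 -> lo=[7, 9, 10, 13, 16, 22] (size 6, max 22) hi=[25, 26, 42, 46, 50] (size 5, min 25) -> median=22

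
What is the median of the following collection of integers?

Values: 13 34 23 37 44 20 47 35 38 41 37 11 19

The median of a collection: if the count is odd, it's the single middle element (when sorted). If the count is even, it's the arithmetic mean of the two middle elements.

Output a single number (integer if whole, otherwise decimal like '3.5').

Step 1: insert 13 -> lo=[13] (size 1, max 13) hi=[] (size 0) -> median=13
Step 2: insert 34 -> lo=[13] (size 1, max 13) hi=[34] (size 1, min 34) -> median=23.5
Step 3: insert 23 -> lo=[13, 23] (size 2, max 23) hi=[34] (size 1, min 34) -> median=23
Step 4: insert 37 -> lo=[13, 23] (size 2, max 23) hi=[34, 37] (size 2, min 34) -> median=28.5
Step 5: insert 44 -> lo=[13, 23, 34] (size 3, max 34) hi=[37, 44] (size 2, min 37) -> median=34
Step 6: insert 20 -> lo=[13, 20, 23] (size 3, max 23) hi=[34, 37, 44] (size 3, min 34) -> median=28.5
Step 7: insert 47 -> lo=[13, 20, 23, 34] (size 4, max 34) hi=[37, 44, 47] (size 3, min 37) -> median=34
Step 8: insert 35 -> lo=[13, 20, 23, 34] (size 4, max 34) hi=[35, 37, 44, 47] (size 4, min 35) -> median=34.5
Step 9: insert 38 -> lo=[13, 20, 23, 34, 35] (size 5, max 35) hi=[37, 38, 44, 47] (size 4, min 37) -> median=35
Step 10: insert 41 -> lo=[13, 20, 23, 34, 35] (size 5, max 35) hi=[37, 38, 41, 44, 47] (size 5, min 37) -> median=36
Step 11: insert 37 -> lo=[13, 20, 23, 34, 35, 37] (size 6, max 37) hi=[37, 38, 41, 44, 47] (size 5, min 37) -> median=37
Step 12: insert 11 -> lo=[11, 13, 20, 23, 34, 35] (size 6, max 35) hi=[37, 37, 38, 41, 44, 47] (size 6, min 37) -> median=36
Step 13: insert 19 -> lo=[11, 13, 19, 20, 23, 34, 35] (size 7, max 35) hi=[37, 37, 38, 41, 44, 47] (size 6, min 37) -> median=35

Answer: 35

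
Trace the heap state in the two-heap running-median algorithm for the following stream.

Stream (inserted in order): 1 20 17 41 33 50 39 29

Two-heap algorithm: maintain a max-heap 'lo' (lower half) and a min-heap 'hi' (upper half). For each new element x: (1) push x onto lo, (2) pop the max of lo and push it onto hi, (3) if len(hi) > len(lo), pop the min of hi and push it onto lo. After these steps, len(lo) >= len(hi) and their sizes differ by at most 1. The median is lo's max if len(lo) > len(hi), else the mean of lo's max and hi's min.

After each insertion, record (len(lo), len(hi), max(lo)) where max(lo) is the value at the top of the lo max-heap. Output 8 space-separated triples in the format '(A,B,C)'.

Answer: (1,0,1) (1,1,1) (2,1,17) (2,2,17) (3,2,20) (3,3,20) (4,3,33) (4,4,29)

Derivation:
Step 1: insert 1 -> lo=[1] hi=[] -> (len(lo)=1, len(hi)=0, max(lo)=1)
Step 2: insert 20 -> lo=[1] hi=[20] -> (len(lo)=1, len(hi)=1, max(lo)=1)
Step 3: insert 17 -> lo=[1, 17] hi=[20] -> (len(lo)=2, len(hi)=1, max(lo)=17)
Step 4: insert 41 -> lo=[1, 17] hi=[20, 41] -> (len(lo)=2, len(hi)=2, max(lo)=17)
Step 5: insert 33 -> lo=[1, 17, 20] hi=[33, 41] -> (len(lo)=3, len(hi)=2, max(lo)=20)
Step 6: insert 50 -> lo=[1, 17, 20] hi=[33, 41, 50] -> (len(lo)=3, len(hi)=3, max(lo)=20)
Step 7: insert 39 -> lo=[1, 17, 20, 33] hi=[39, 41, 50] -> (len(lo)=4, len(hi)=3, max(lo)=33)
Step 8: insert 29 -> lo=[1, 17, 20, 29] hi=[33, 39, 41, 50] -> (len(lo)=4, len(hi)=4, max(lo)=29)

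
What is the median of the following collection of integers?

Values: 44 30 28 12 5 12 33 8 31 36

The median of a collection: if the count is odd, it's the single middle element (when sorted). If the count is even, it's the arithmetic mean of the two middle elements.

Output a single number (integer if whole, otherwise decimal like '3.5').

Step 1: insert 44 -> lo=[44] (size 1, max 44) hi=[] (size 0) -> median=44
Step 2: insert 30 -> lo=[30] (size 1, max 30) hi=[44] (size 1, min 44) -> median=37
Step 3: insert 28 -> lo=[28, 30] (size 2, max 30) hi=[44] (size 1, min 44) -> median=30
Step 4: insert 12 -> lo=[12, 28] (size 2, max 28) hi=[30, 44] (size 2, min 30) -> median=29
Step 5: insert 5 -> lo=[5, 12, 28] (size 3, max 28) hi=[30, 44] (size 2, min 30) -> median=28
Step 6: insert 12 -> lo=[5, 12, 12] (size 3, max 12) hi=[28, 30, 44] (size 3, min 28) -> median=20
Step 7: insert 33 -> lo=[5, 12, 12, 28] (size 4, max 28) hi=[30, 33, 44] (size 3, min 30) -> median=28
Step 8: insert 8 -> lo=[5, 8, 12, 12] (size 4, max 12) hi=[28, 30, 33, 44] (size 4, min 28) -> median=20
Step 9: insert 31 -> lo=[5, 8, 12, 12, 28] (size 5, max 28) hi=[30, 31, 33, 44] (size 4, min 30) -> median=28
Step 10: insert 36 -> lo=[5, 8, 12, 12, 28] (size 5, max 28) hi=[30, 31, 33, 36, 44] (size 5, min 30) -> median=29

Answer: 29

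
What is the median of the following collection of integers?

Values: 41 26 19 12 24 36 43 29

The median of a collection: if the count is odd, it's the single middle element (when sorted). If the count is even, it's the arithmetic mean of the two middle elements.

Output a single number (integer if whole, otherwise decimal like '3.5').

Step 1: insert 41 -> lo=[41] (size 1, max 41) hi=[] (size 0) -> median=41
Step 2: insert 26 -> lo=[26] (size 1, max 26) hi=[41] (size 1, min 41) -> median=33.5
Step 3: insert 19 -> lo=[19, 26] (size 2, max 26) hi=[41] (size 1, min 41) -> median=26
Step 4: insert 12 -> lo=[12, 19] (size 2, max 19) hi=[26, 41] (size 2, min 26) -> median=22.5
Step 5: insert 24 -> lo=[12, 19, 24] (size 3, max 24) hi=[26, 41] (size 2, min 26) -> median=24
Step 6: insert 36 -> lo=[12, 19, 24] (size 3, max 24) hi=[26, 36, 41] (size 3, min 26) -> median=25
Step 7: insert 43 -> lo=[12, 19, 24, 26] (size 4, max 26) hi=[36, 41, 43] (size 3, min 36) -> median=26
Step 8: insert 29 -> lo=[12, 19, 24, 26] (size 4, max 26) hi=[29, 36, 41, 43] (size 4, min 29) -> median=27.5

Answer: 27.5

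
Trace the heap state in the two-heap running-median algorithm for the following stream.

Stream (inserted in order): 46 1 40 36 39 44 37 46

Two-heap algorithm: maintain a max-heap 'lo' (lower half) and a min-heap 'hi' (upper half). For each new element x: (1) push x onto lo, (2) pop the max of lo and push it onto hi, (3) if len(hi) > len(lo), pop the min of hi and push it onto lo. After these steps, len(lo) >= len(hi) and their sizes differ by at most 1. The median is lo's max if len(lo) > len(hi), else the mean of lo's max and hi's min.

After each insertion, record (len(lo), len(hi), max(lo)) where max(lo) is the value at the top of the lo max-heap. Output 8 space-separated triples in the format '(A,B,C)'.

Step 1: insert 46 -> lo=[46] hi=[] -> (len(lo)=1, len(hi)=0, max(lo)=46)
Step 2: insert 1 -> lo=[1] hi=[46] -> (len(lo)=1, len(hi)=1, max(lo)=1)
Step 3: insert 40 -> lo=[1, 40] hi=[46] -> (len(lo)=2, len(hi)=1, max(lo)=40)
Step 4: insert 36 -> lo=[1, 36] hi=[40, 46] -> (len(lo)=2, len(hi)=2, max(lo)=36)
Step 5: insert 39 -> lo=[1, 36, 39] hi=[40, 46] -> (len(lo)=3, len(hi)=2, max(lo)=39)
Step 6: insert 44 -> lo=[1, 36, 39] hi=[40, 44, 46] -> (len(lo)=3, len(hi)=3, max(lo)=39)
Step 7: insert 37 -> lo=[1, 36, 37, 39] hi=[40, 44, 46] -> (len(lo)=4, len(hi)=3, max(lo)=39)
Step 8: insert 46 -> lo=[1, 36, 37, 39] hi=[40, 44, 46, 46] -> (len(lo)=4, len(hi)=4, max(lo)=39)

Answer: (1,0,46) (1,1,1) (2,1,40) (2,2,36) (3,2,39) (3,3,39) (4,3,39) (4,4,39)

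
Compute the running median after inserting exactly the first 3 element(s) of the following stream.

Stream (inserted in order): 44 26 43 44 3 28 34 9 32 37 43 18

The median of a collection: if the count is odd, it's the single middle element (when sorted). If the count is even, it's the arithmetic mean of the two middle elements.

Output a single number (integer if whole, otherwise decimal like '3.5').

Step 1: insert 44 -> lo=[44] (size 1, max 44) hi=[] (size 0) -> median=44
Step 2: insert 26 -> lo=[26] (size 1, max 26) hi=[44] (size 1, min 44) -> median=35
Step 3: insert 43 -> lo=[26, 43] (size 2, max 43) hi=[44] (size 1, min 44) -> median=43

Answer: 43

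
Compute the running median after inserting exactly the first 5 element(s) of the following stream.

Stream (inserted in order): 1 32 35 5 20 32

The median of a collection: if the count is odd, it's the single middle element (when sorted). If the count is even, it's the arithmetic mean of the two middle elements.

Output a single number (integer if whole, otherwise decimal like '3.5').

Answer: 20

Derivation:
Step 1: insert 1 -> lo=[1] (size 1, max 1) hi=[] (size 0) -> median=1
Step 2: insert 32 -> lo=[1] (size 1, max 1) hi=[32] (size 1, min 32) -> median=16.5
Step 3: insert 35 -> lo=[1, 32] (size 2, max 32) hi=[35] (size 1, min 35) -> median=32
Step 4: insert 5 -> lo=[1, 5] (size 2, max 5) hi=[32, 35] (size 2, min 32) -> median=18.5
Step 5: insert 20 -> lo=[1, 5, 20] (size 3, max 20) hi=[32, 35] (size 2, min 32) -> median=20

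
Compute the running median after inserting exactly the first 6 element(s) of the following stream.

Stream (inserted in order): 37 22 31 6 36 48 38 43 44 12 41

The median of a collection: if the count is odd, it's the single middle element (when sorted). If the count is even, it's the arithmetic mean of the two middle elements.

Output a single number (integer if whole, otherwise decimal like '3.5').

Step 1: insert 37 -> lo=[37] (size 1, max 37) hi=[] (size 0) -> median=37
Step 2: insert 22 -> lo=[22] (size 1, max 22) hi=[37] (size 1, min 37) -> median=29.5
Step 3: insert 31 -> lo=[22, 31] (size 2, max 31) hi=[37] (size 1, min 37) -> median=31
Step 4: insert 6 -> lo=[6, 22] (size 2, max 22) hi=[31, 37] (size 2, min 31) -> median=26.5
Step 5: insert 36 -> lo=[6, 22, 31] (size 3, max 31) hi=[36, 37] (size 2, min 36) -> median=31
Step 6: insert 48 -> lo=[6, 22, 31] (size 3, max 31) hi=[36, 37, 48] (size 3, min 36) -> median=33.5

Answer: 33.5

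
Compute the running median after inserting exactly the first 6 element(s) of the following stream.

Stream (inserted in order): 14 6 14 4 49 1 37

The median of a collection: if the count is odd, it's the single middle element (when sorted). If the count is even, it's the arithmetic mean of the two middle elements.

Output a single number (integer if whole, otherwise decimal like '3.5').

Answer: 10

Derivation:
Step 1: insert 14 -> lo=[14] (size 1, max 14) hi=[] (size 0) -> median=14
Step 2: insert 6 -> lo=[6] (size 1, max 6) hi=[14] (size 1, min 14) -> median=10
Step 3: insert 14 -> lo=[6, 14] (size 2, max 14) hi=[14] (size 1, min 14) -> median=14
Step 4: insert 4 -> lo=[4, 6] (size 2, max 6) hi=[14, 14] (size 2, min 14) -> median=10
Step 5: insert 49 -> lo=[4, 6, 14] (size 3, max 14) hi=[14, 49] (size 2, min 14) -> median=14
Step 6: insert 1 -> lo=[1, 4, 6] (size 3, max 6) hi=[14, 14, 49] (size 3, min 14) -> median=10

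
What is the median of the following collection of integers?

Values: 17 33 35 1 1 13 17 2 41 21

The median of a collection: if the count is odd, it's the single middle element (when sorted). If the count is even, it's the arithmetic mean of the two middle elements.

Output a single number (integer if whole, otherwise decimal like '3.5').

Step 1: insert 17 -> lo=[17] (size 1, max 17) hi=[] (size 0) -> median=17
Step 2: insert 33 -> lo=[17] (size 1, max 17) hi=[33] (size 1, min 33) -> median=25
Step 3: insert 35 -> lo=[17, 33] (size 2, max 33) hi=[35] (size 1, min 35) -> median=33
Step 4: insert 1 -> lo=[1, 17] (size 2, max 17) hi=[33, 35] (size 2, min 33) -> median=25
Step 5: insert 1 -> lo=[1, 1, 17] (size 3, max 17) hi=[33, 35] (size 2, min 33) -> median=17
Step 6: insert 13 -> lo=[1, 1, 13] (size 3, max 13) hi=[17, 33, 35] (size 3, min 17) -> median=15
Step 7: insert 17 -> lo=[1, 1, 13, 17] (size 4, max 17) hi=[17, 33, 35] (size 3, min 17) -> median=17
Step 8: insert 2 -> lo=[1, 1, 2, 13] (size 4, max 13) hi=[17, 17, 33, 35] (size 4, min 17) -> median=15
Step 9: insert 41 -> lo=[1, 1, 2, 13, 17] (size 5, max 17) hi=[17, 33, 35, 41] (size 4, min 17) -> median=17
Step 10: insert 21 -> lo=[1, 1, 2, 13, 17] (size 5, max 17) hi=[17, 21, 33, 35, 41] (size 5, min 17) -> median=17

Answer: 17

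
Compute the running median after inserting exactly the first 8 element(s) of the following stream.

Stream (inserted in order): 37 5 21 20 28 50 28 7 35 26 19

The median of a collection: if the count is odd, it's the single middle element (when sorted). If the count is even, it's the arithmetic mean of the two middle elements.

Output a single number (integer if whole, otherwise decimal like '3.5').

Answer: 24.5

Derivation:
Step 1: insert 37 -> lo=[37] (size 1, max 37) hi=[] (size 0) -> median=37
Step 2: insert 5 -> lo=[5] (size 1, max 5) hi=[37] (size 1, min 37) -> median=21
Step 3: insert 21 -> lo=[5, 21] (size 2, max 21) hi=[37] (size 1, min 37) -> median=21
Step 4: insert 20 -> lo=[5, 20] (size 2, max 20) hi=[21, 37] (size 2, min 21) -> median=20.5
Step 5: insert 28 -> lo=[5, 20, 21] (size 3, max 21) hi=[28, 37] (size 2, min 28) -> median=21
Step 6: insert 50 -> lo=[5, 20, 21] (size 3, max 21) hi=[28, 37, 50] (size 3, min 28) -> median=24.5
Step 7: insert 28 -> lo=[5, 20, 21, 28] (size 4, max 28) hi=[28, 37, 50] (size 3, min 28) -> median=28
Step 8: insert 7 -> lo=[5, 7, 20, 21] (size 4, max 21) hi=[28, 28, 37, 50] (size 4, min 28) -> median=24.5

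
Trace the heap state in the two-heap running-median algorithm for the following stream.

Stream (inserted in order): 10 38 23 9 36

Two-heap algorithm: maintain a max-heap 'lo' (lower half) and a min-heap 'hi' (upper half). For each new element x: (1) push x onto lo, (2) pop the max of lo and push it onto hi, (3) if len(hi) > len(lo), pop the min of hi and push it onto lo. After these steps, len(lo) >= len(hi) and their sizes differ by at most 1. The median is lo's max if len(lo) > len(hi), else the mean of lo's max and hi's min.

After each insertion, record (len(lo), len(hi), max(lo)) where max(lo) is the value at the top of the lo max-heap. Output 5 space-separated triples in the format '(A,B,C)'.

Step 1: insert 10 -> lo=[10] hi=[] -> (len(lo)=1, len(hi)=0, max(lo)=10)
Step 2: insert 38 -> lo=[10] hi=[38] -> (len(lo)=1, len(hi)=1, max(lo)=10)
Step 3: insert 23 -> lo=[10, 23] hi=[38] -> (len(lo)=2, len(hi)=1, max(lo)=23)
Step 4: insert 9 -> lo=[9, 10] hi=[23, 38] -> (len(lo)=2, len(hi)=2, max(lo)=10)
Step 5: insert 36 -> lo=[9, 10, 23] hi=[36, 38] -> (len(lo)=3, len(hi)=2, max(lo)=23)

Answer: (1,0,10) (1,1,10) (2,1,23) (2,2,10) (3,2,23)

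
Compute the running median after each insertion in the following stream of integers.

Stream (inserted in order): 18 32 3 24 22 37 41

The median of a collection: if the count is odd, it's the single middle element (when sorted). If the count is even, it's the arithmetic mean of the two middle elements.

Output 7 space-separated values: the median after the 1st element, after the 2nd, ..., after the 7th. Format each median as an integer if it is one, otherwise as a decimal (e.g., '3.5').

Step 1: insert 18 -> lo=[18] (size 1, max 18) hi=[] (size 0) -> median=18
Step 2: insert 32 -> lo=[18] (size 1, max 18) hi=[32] (size 1, min 32) -> median=25
Step 3: insert 3 -> lo=[3, 18] (size 2, max 18) hi=[32] (size 1, min 32) -> median=18
Step 4: insert 24 -> lo=[3, 18] (size 2, max 18) hi=[24, 32] (size 2, min 24) -> median=21
Step 5: insert 22 -> lo=[3, 18, 22] (size 3, max 22) hi=[24, 32] (size 2, min 24) -> median=22
Step 6: insert 37 -> lo=[3, 18, 22] (size 3, max 22) hi=[24, 32, 37] (size 3, min 24) -> median=23
Step 7: insert 41 -> lo=[3, 18, 22, 24] (size 4, max 24) hi=[32, 37, 41] (size 3, min 32) -> median=24

Answer: 18 25 18 21 22 23 24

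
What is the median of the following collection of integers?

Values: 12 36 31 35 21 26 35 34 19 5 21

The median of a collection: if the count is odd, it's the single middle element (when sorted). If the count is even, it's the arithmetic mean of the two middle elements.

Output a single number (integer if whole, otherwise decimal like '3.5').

Step 1: insert 12 -> lo=[12] (size 1, max 12) hi=[] (size 0) -> median=12
Step 2: insert 36 -> lo=[12] (size 1, max 12) hi=[36] (size 1, min 36) -> median=24
Step 3: insert 31 -> lo=[12, 31] (size 2, max 31) hi=[36] (size 1, min 36) -> median=31
Step 4: insert 35 -> lo=[12, 31] (size 2, max 31) hi=[35, 36] (size 2, min 35) -> median=33
Step 5: insert 21 -> lo=[12, 21, 31] (size 3, max 31) hi=[35, 36] (size 2, min 35) -> median=31
Step 6: insert 26 -> lo=[12, 21, 26] (size 3, max 26) hi=[31, 35, 36] (size 3, min 31) -> median=28.5
Step 7: insert 35 -> lo=[12, 21, 26, 31] (size 4, max 31) hi=[35, 35, 36] (size 3, min 35) -> median=31
Step 8: insert 34 -> lo=[12, 21, 26, 31] (size 4, max 31) hi=[34, 35, 35, 36] (size 4, min 34) -> median=32.5
Step 9: insert 19 -> lo=[12, 19, 21, 26, 31] (size 5, max 31) hi=[34, 35, 35, 36] (size 4, min 34) -> median=31
Step 10: insert 5 -> lo=[5, 12, 19, 21, 26] (size 5, max 26) hi=[31, 34, 35, 35, 36] (size 5, min 31) -> median=28.5
Step 11: insert 21 -> lo=[5, 12, 19, 21, 21, 26] (size 6, max 26) hi=[31, 34, 35, 35, 36] (size 5, min 31) -> median=26

Answer: 26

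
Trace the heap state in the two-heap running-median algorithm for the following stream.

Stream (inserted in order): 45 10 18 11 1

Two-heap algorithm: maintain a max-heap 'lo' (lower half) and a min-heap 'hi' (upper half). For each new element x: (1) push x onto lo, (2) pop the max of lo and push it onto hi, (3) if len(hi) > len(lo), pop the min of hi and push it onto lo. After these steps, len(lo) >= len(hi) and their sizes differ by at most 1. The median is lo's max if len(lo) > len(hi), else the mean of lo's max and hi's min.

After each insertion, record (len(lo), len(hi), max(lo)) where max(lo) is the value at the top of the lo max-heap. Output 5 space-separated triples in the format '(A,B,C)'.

Answer: (1,0,45) (1,1,10) (2,1,18) (2,2,11) (3,2,11)

Derivation:
Step 1: insert 45 -> lo=[45] hi=[] -> (len(lo)=1, len(hi)=0, max(lo)=45)
Step 2: insert 10 -> lo=[10] hi=[45] -> (len(lo)=1, len(hi)=1, max(lo)=10)
Step 3: insert 18 -> lo=[10, 18] hi=[45] -> (len(lo)=2, len(hi)=1, max(lo)=18)
Step 4: insert 11 -> lo=[10, 11] hi=[18, 45] -> (len(lo)=2, len(hi)=2, max(lo)=11)
Step 5: insert 1 -> lo=[1, 10, 11] hi=[18, 45] -> (len(lo)=3, len(hi)=2, max(lo)=11)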